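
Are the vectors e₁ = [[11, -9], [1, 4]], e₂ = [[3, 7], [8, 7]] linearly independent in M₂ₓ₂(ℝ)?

linearly independent

Write each element as a coordinate vector in ℝ⁴ using {E₁₁, E₁₂, E₂₁, E₂₂}.
Row-reduce the matrix whose columns are e₁, e₂.
The reduction yields 2 nonzero rows, so the rank is 2.
Since rank = 2 (the number of vectors), the set is linearly independent.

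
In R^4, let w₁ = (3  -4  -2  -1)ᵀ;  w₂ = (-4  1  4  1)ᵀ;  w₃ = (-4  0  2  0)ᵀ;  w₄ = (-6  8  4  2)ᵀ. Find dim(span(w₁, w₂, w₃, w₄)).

Apply Gaussian elimination to the matrix whose rows are w₁, w₂, w₃, w₄.
There are 3 pivot columns, so rank = 3.

dim = 3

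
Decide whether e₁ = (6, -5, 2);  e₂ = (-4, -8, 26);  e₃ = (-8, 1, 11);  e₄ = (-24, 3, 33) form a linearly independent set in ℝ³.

linearly dependent

There are 4 vectors in a 3-dimensional space, so they cannot be linearly independent.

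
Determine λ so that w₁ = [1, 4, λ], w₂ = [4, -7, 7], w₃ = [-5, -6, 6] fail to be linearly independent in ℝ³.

λ = -4

The vectors are dependent exactly when the determinant of the matrix with rows w₁, w₂, w₃ vanishes.
Expanding, det = -59*λ - 236.
Setting this to zero gives λ = -4.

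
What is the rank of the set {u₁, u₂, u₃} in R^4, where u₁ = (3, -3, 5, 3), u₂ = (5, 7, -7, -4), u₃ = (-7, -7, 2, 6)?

Form the matrix with u₁, u₂, u₃ as columns and reduce.
Exactly 3 pivots survive; hence the rank is 3.

rank 3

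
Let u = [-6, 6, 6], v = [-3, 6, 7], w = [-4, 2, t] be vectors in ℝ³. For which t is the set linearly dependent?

t = 4/3

Place the vectors as rows of a 3×3 matrix; dependence ⇔ determinant zero.
Expanding, det = 24 - 18*t.
Setting this to zero gives t = 4/3.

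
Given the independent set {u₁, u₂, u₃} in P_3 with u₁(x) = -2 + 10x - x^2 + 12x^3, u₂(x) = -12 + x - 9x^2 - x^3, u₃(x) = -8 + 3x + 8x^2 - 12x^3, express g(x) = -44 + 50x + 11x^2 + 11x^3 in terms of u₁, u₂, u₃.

Identify each element with its coordinate vector in ℝ⁴ via {1, x, …, x^3}.
Write g = c₁u₁ + … + c₃u₃ and equate components.
Row-reducing the augmented matrix gives the unique coefficients (c₁, c₂, c₃) = (4, 1, 3).

g = 4u₁ + u₂ + 3u₃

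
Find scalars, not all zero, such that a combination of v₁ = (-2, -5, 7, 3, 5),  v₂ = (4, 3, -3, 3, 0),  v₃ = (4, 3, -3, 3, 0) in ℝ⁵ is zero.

v₂ - v₃ = 0

Solve the homogeneous system with v₁, v₂, v₃ as columns by row-reducing the coefficient matrix.
A generator of the null space is (0, 1, -1).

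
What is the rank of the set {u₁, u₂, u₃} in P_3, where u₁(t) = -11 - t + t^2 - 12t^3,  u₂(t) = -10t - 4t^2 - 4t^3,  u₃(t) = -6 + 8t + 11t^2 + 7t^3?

3

Pass to coordinate vectors with respect to the basis {1, t, …, t^3}.
Row-reduce the 3×4 matrix with these as rows.
Reduction leaves 3 leading entries, giving rank 3.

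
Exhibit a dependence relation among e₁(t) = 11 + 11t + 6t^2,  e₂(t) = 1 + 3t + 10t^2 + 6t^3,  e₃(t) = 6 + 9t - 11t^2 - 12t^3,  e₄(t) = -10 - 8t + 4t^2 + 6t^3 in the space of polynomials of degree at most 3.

e₁ - e₂ + e₄ = 0

Take coordinates with respect to {1, t, …, t^3}.
Write the vectors as columns of a matrix and find a nonzero vector in its null space.
A generator of the null space is (1, -1, 0, 1).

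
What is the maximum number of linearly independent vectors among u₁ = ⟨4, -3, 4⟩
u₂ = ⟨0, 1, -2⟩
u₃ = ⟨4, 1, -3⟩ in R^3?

3

Put the 3×3 matrix [u₁|u₂|u₃] into echelon form.
There are 3 pivot columns, so rank = 3.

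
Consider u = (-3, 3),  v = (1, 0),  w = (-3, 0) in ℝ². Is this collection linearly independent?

linearly dependent

There are 3 vectors in a 2-dimensional space, so they cannot be linearly independent.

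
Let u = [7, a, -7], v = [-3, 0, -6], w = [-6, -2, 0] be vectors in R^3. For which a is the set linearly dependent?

The vectors are dependent exactly when the determinant of the matrix with rows u, v, w vanishes.
Expanding, det = 36*a - 126.
This vanishes exactly when a = 7/2.

a = 7/2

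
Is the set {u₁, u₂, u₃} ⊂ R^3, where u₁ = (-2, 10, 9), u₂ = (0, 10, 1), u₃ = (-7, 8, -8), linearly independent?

linearly independent

Place the vectors as rows of a 3×3 matrix and reduce to echelon form.
The reduction yields 3 nonzero rows, so the rank is 3.
Since rank = 3 (the number of vectors), the set is linearly independent.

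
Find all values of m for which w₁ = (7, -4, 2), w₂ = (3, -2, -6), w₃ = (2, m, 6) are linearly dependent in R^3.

The set is linearly dependent precisely when det[w₁; w₂; w₃] = 0.
Cofactor expansion gives det = 48*m + 44.
Setting this to zero gives m = -11/12.

m = -11/12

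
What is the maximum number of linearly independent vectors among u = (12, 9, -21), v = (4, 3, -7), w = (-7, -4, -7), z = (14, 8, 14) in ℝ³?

2

Apply Gaussian elimination to the matrix whose rows are u, v, w, z.
There are 2 pivot columns, so rank = 2.
(With 4 elements in a 3-dimensional space the rank is at most 3.)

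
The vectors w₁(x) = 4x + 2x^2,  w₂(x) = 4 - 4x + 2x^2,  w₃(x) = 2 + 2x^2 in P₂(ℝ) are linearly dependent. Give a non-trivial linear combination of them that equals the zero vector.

w₁ + w₂ - 2w₃ = 0

Take coordinates with respect to {1, x, x^2}.
Row-reduce the matrix with w₁, w₂, w₃ as columns; the null space gives the coefficients.
A generator of the null space is (1, 1, -2).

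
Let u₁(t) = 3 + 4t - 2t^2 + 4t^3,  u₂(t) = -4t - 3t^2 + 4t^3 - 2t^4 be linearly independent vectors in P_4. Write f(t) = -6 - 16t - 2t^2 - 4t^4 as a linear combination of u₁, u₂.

f = -2u₁ + 2u₂

Identify each element with its coordinate vector in ℝ⁵ via {1, t, …, t^4}.
Solve the system with u₁, u₂ as columns and f as the right-hand side.
Row-reducing the augmented matrix gives the unique coefficients (α₁, α₂) = (-2, 2).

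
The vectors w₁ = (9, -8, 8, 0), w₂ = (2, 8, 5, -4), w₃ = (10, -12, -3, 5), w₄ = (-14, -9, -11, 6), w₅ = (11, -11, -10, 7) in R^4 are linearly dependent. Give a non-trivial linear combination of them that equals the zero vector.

w₁ + 2w₂ - w₃ + w₄ + w₅ = 0

Solve the homogeneous system with w₁, w₂, w₃, w₄, w₅ as columns by row-reducing the coefficient matrix.
A generator of the null space is (1, 2, -1, 1, 1).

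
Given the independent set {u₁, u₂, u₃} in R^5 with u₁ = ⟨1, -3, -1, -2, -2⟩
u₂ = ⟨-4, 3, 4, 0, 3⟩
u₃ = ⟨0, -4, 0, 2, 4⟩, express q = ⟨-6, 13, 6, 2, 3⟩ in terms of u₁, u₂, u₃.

q = -2u₁ + u₂ - u₃

Set up the augmented matrix [u₁ | u₂ | u₃ | q] and row-reduce.
Back-substitution yields (α₁, α₂, α₃) = (-2, 1, -1).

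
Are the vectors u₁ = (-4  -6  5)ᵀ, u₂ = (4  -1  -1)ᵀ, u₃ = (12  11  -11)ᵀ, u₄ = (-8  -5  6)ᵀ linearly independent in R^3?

There are 4 vectors in a 3-dimensional space, so they cannot be linearly independent.

linearly dependent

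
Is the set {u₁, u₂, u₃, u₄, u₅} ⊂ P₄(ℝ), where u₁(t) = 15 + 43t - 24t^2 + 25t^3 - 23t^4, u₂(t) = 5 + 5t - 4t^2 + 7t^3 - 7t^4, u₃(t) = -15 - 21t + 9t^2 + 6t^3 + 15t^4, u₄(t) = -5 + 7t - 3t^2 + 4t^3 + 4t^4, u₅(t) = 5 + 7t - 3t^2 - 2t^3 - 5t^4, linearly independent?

linearly dependent

Take coordinates with respect to the standard basis {1, t, …, t^4}.
Place the vectors as rows of a 5×5 matrix and reduce to echelon form.
The reduction yields 3 nonzero rows, so the rank is 3.
Since rank 3 < 5, the set is linearly dependent.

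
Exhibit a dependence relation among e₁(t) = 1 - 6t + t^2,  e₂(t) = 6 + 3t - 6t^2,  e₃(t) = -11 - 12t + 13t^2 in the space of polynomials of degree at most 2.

Pass to coordinate vectors relative to the basis {1, t, t^2}.
Row-reduce the matrix with e₁, e₂, e₃ as columns; the null space gives the coefficients.
One solution (up to scaling) is (1, -2, -1).

e₁ - 2e₂ - e₃ = 0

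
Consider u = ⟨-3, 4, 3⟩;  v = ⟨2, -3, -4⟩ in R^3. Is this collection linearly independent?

Row-reduce the matrix whose columns are u, v.
The reduction yields 2 nonzero rows, so the rank is 2.
Since rank = 2 (the number of vectors), the set is linearly independent.

linearly independent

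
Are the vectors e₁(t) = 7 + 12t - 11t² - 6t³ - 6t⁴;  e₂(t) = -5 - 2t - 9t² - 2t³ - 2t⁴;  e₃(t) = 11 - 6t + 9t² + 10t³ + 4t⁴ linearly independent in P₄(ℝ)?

Take coordinates with respect to the standard basis {1, t, …, t⁴}.
Place the vectors as rows of a 3×5 matrix and reduce to echelon form.
The reduction yields 3 nonzero rows, so the rank is 3.
Since rank = 3 (the number of vectors), the set is linearly independent.

linearly independent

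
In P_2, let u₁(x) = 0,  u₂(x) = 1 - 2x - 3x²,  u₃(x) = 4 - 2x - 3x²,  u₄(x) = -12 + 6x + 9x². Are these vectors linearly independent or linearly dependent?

Take coordinates with respect to the standard basis {1, x, x²}.
There are 4 vectors in a 3-dimensional space, so they cannot be linearly independent.

linearly dependent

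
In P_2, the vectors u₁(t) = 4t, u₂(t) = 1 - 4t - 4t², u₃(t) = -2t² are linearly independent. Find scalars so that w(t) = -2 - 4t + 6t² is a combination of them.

w = -3u₁ - 2u₂ + u₃

Take coordinate vectors relative to {1, t, t²}.
Write w = c₁u₁ + … + c₃u₃ and equate components.
Row-reducing the augmented matrix gives the unique coefficients (c₁, c₂, c₃) = (-3, -2, 1).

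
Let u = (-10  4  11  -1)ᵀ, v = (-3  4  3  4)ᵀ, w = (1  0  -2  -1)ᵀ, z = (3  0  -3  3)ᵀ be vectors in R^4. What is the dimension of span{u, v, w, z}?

dim = 3

Apply Gaussian elimination to the matrix whose rows are u, v, w, z.
The echelon form has 3 nonzero rows, so the rank is 3.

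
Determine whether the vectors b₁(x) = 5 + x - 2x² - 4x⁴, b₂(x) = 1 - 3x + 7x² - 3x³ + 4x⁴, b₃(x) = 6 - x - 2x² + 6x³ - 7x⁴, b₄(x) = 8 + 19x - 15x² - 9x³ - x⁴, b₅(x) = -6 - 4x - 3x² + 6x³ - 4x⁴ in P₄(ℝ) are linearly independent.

linearly dependent

Take coordinates with respect to the standard basis {1, x, …, x⁴}.
The matrix [b₁|b₂|b₃|b₄|b₅] has determinant 0.
A zero determinant means the columns are linearly dependent.
Indeed b₁ - 3b₂ - b₃ - b₄ - 2b₅ = 0.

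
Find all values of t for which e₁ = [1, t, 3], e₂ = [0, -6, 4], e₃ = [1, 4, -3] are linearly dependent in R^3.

The vectors are dependent exactly when the determinant of the matrix with rows e₁, e₂, e₃ vanishes.
Expanding, det = 4*t + 20.
Setting this to zero gives t = -5.

t = -5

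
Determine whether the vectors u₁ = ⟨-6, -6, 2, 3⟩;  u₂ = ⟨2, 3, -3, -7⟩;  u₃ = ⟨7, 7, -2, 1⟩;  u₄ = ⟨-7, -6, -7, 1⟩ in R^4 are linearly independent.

Form the 4×4 matrix with these as columns; its determinant is -196.
A nonzero determinant means the columns are linearly independent.

linearly independent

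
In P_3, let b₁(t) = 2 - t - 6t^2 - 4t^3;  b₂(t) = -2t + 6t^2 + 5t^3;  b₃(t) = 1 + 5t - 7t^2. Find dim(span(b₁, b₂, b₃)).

3

Pass to coordinate vectors with respect to the basis {1, t, …, t^3}.
Form the matrix with b₁, b₂, b₃ as columns and reduce.
There are 3 pivot columns, so rank = 3.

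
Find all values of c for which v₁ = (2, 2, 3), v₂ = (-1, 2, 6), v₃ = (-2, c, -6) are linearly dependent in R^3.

c = -16/5

The set is linearly dependent precisely when det[v₁; v₂; v₃] = 0.
Expanding, det = -15*c - 48.
This vanishes exactly when c = -16/5.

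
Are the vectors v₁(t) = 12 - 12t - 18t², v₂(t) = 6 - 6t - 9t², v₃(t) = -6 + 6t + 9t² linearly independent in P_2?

linearly dependent

Write each element as a coordinate vector in ℝ³ using {1, t, t²}.
Row-reduce the matrix whose columns are v₁, v₂, v₃.
The reduction yields 1 nonzero row, so the rank is 1.
Since rank 1 < 3, the set is linearly dependent.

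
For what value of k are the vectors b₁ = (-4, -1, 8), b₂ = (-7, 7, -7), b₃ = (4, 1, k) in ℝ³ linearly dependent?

Dependence holds iff the 3×3 matrix [b₁ b₂ b₃] is singular.
The determinant works out to -35*k - 280.
Solving -35*k - 280 = 0 yields k = -8.

k = -8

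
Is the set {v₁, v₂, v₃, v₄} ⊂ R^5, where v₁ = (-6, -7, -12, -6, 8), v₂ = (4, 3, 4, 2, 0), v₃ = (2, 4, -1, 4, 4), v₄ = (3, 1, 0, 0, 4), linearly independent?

Row-reduce the matrix whose columns are v₁, v₂, v₃, v₄.
The reduction yields 3 nonzero rows, so the rank is 3.
Since rank 3 < 4, the set is linearly dependent.

linearly dependent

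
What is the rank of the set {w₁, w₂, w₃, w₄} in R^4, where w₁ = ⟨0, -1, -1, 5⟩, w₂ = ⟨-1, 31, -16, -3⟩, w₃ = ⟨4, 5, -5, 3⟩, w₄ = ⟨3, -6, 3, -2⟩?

Put the 4×4 matrix [w₁|w₂|w₃|w₄] into echelon form.
Exactly 3 pivots survive; hence the rank is 3.

rank 3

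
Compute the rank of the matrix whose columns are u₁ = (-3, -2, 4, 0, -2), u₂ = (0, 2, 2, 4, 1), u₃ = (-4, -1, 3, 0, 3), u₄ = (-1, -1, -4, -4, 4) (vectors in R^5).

4

Put the 5×4 matrix [u₁|u₂|u₃|u₄] into echelon form.
Exactly 4 pivots survive; hence the rank is 4.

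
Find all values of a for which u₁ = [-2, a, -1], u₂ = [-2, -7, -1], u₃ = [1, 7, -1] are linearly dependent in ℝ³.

a = -7

Place the vectors as rows of a 3×3 matrix; dependence ⇔ determinant zero.
The determinant works out to -3*a - 21.
Setting this to zero gives a = -7.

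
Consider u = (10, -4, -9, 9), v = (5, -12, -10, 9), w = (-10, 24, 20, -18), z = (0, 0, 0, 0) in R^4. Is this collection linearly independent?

linearly dependent

One of the vectors is the zero vector, so the set is linearly dependent.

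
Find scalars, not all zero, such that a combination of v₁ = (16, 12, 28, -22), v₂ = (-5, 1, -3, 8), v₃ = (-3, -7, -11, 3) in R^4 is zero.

Row-reduce the matrix with v₁, v₂, v₃ as columns; the null space gives the coefficients.
One solution (up to scaling) is (1, 2, 2).

v₁ + 2v₂ + 2v₃ = 0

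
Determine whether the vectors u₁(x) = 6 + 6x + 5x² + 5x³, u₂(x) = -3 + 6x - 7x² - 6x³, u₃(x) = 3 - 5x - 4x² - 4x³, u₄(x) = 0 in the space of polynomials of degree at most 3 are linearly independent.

linearly dependent

Write each element as a coordinate vector in ℝ⁴ using {1, x, …, x³}.
One of the vectors is the zero vector, so the set is linearly dependent.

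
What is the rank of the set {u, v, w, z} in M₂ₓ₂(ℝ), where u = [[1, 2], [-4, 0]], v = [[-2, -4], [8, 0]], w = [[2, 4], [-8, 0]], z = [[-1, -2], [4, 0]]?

1

Use coordinates relative to {E₁₁, E₁₂, E₂₁, E₂₂}.
Form the matrix with u, v, w, z as columns and reduce.
Exactly 1 pivot survives; hence the rank is 1.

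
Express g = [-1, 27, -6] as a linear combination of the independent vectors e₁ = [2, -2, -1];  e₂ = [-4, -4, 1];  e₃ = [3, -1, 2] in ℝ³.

g = -4e₁ - 4e₂ - 3e₃

Since e₁, e₂, e₃ are independent, the coefficients expressing g are uniquely determined by a linear system.
The system has the unique solution (a₁, a₂, a₃) = (-4, -4, -3).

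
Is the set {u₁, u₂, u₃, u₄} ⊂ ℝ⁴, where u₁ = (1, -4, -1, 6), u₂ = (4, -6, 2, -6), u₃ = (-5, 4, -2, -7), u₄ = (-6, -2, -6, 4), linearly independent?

Row-reduce the matrix whose columns are u₁, u₂, u₃, u₄.
The reduction yields 4 nonzero rows, so the rank is 4.
Since rank = 4 (the number of vectors), the set is linearly independent.

linearly independent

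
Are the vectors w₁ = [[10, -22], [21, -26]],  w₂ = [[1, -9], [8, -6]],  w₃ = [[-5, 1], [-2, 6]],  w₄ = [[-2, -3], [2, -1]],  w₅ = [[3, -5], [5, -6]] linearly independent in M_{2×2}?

Write each element as a coordinate vector in ℝ⁴ using {E₁₁, E₁₂, E₂₁, E₂₂}.
There are 5 vectors in a 4-dimensional space, so they cannot be linearly independent.

linearly dependent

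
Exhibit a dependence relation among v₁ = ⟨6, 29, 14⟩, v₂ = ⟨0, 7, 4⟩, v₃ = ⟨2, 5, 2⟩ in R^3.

v₁ - 2v₂ - 3v₃ = 0

Row-reduce the matrix with v₁, v₂, v₃ as columns; the null space gives the coefficients.
One solution (up to scaling) is (1, -2, -3).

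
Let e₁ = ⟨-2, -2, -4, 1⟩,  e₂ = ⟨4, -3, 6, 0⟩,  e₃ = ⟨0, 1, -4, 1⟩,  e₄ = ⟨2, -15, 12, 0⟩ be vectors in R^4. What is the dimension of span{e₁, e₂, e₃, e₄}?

dim = 3

Form the matrix with e₁, e₂, e₃, e₄ as columns and reduce.
The echelon form has 3 nonzero rows, so the rank is 3.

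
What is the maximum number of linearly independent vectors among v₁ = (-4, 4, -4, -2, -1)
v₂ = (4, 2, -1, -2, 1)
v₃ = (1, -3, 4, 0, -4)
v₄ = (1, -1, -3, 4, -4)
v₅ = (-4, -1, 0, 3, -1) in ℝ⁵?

Apply Gaussian elimination to the matrix whose rows are v₁, v₂, v₃, v₄, v₅.
There are 5 pivot columns, so rank = 5.

5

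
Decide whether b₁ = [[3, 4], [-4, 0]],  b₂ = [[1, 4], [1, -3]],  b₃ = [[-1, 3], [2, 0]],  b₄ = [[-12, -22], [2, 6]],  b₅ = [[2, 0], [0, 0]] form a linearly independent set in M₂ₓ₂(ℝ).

linearly dependent

Write each element as a coordinate vector in ℝ⁴ using {E₁₁, E₁₂, E₂₁, E₂₂}.
There are 5 vectors in a 4-dimensional space, so they cannot be linearly independent.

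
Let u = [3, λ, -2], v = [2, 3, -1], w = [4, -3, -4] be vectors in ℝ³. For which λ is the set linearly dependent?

The vectors are dependent exactly when the determinant of the matrix with rows u, v, w vanishes.
Expanding, det = 4*λ - 9.
Setting this to zero gives λ = 9/4.

λ = 9/4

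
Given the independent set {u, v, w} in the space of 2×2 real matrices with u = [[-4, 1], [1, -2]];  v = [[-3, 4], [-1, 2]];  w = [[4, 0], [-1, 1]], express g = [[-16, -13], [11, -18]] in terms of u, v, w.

Identify each element with its coordinate vector in ℝ⁴ via {E₁₁, E₁₂, E₂₁, E₂₂}.
Set up the augmented matrix [u | v | w | g] and row-reduce.
The system has the unique solution (α₁, α₂, α₃) = (3, -4, -4).

g = 3u - 4v - 4w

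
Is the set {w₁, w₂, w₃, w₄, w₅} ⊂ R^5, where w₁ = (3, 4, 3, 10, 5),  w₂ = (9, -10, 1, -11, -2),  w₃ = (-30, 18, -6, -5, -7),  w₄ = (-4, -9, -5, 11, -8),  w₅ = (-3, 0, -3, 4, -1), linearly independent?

Row-reduce the matrix whose columns are w₁, w₂, w₃, w₄, w₅.
The reduction yields 4 nonzero rows, so the rank is 4.
Since rank 4 < 5, the set is linearly dependent.

linearly dependent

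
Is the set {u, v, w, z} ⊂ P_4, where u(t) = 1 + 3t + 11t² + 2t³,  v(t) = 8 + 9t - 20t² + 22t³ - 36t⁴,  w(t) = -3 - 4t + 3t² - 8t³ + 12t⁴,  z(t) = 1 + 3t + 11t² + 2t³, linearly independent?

Take coordinates with respect to the standard basis {1, t, …, t⁴}.
Two of the vectors are equal, giving an immediate dependence.

linearly dependent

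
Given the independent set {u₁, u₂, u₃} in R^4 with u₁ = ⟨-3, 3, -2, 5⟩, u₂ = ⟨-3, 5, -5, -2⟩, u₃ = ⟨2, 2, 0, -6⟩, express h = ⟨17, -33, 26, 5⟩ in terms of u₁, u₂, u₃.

Set up the augmented matrix [u₁ | u₂ | u₃ | h] and row-reduce.
The system has the unique solution (c₁, c₂, c₃) = (-3, -4, -2).

h = -3u₁ - 4u₂ - 2u₃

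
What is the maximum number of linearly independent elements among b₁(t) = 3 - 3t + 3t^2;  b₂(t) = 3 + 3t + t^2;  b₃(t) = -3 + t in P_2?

Pass to coordinate vectors with respect to the basis {1, t, t^2}.
Put the 3×3 matrix [b₁|b₂|b₃] into echelon form.
The echelon form has 3 nonzero rows, so the rank is 3.

3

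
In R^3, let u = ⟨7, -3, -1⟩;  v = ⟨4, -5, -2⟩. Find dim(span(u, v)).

Form the matrix with u, v as columns and reduce.
There are 2 pivot columns, so rank = 2.

dim = 2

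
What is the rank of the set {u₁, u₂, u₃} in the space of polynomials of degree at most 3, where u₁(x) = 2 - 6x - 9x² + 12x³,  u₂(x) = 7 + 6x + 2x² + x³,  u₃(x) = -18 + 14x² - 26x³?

Represent each element by its coordinate vector in ℝ⁴.
Form the matrix with u₁, u₂, u₃ as columns and reduce.
Reduction leaves 2 leading entries, giving rank 2.

rank 2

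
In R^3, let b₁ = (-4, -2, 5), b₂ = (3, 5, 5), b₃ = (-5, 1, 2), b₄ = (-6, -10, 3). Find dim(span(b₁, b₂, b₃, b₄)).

dim = 3

Put the 3×4 matrix [b₁|b₂|b₃|b₄] into echelon form.
The echelon form has 3 nonzero rows, so the rank is 3.
(With 4 elements in a 3-dimensional space the rank is at most 3.)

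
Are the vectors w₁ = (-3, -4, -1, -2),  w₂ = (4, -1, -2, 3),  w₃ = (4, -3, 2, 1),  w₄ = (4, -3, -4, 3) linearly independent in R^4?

linearly independent

Form the 4×4 matrix with these as columns; its determinant is -48.
A nonzero determinant means the columns are linearly independent.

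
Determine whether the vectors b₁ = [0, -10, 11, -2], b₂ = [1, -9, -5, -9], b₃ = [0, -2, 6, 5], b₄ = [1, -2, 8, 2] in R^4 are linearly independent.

linearly independent

Place the vectors as rows of a 4×4 matrix and reduce to echelon form.
The reduction yields 4 nonzero rows, so the rank is 4.
Since rank = 4 (the number of vectors), the set is linearly independent.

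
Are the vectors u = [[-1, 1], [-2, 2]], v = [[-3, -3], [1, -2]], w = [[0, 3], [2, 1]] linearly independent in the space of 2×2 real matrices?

linearly independent

Take coordinates with respect to the standard basis {E₁₁, E₁₂, E₂₁, E₂₂}.
Place the vectors as rows of a 3×4 matrix and reduce to echelon form.
The reduction yields 3 nonzero rows, so the rank is 3.
Since rank = 3 (the number of vectors), the set is linearly independent.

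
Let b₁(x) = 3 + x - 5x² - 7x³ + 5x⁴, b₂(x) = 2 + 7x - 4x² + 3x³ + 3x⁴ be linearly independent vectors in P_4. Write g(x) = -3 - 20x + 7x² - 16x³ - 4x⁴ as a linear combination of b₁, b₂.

Identify each element with its coordinate vector in ℝ⁵ via {1, x, …, x⁴}.
Solve the system with b₁, b₂ as columns and g as the right-hand side.
The system has the unique solution (α₁, α₂) = (1, -3).

g = b₁ - 3b₂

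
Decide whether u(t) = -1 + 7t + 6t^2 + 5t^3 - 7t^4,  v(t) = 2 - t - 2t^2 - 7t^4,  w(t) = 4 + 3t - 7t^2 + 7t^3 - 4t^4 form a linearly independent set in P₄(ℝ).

linearly independent

Take coordinates with respect to the standard basis {1, t, …, t^4}.
Row-reduce the matrix whose columns are u, v, w.
The reduction yields 3 nonzero rows, so the rank is 3.
Since rank = 3 (the number of vectors), the set is linearly independent.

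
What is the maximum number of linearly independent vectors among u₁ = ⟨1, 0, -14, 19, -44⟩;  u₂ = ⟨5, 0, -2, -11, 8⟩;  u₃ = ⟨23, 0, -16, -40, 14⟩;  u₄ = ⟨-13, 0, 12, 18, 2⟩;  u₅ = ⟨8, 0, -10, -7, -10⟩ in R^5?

2

Apply Gaussian elimination to the matrix whose rows are u₁, u₂, u₃, u₄, u₅.
There are 2 pivot columns, so rank = 2.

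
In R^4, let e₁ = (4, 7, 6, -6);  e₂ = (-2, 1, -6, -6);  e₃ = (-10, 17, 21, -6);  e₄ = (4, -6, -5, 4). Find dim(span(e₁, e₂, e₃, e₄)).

3

Form the matrix with e₁, e₂, e₃, e₄ as columns and reduce.
Reduction leaves 3 leading entries, giving rank 3.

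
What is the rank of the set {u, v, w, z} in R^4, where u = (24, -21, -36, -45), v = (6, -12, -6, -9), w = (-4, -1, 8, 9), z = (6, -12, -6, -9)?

2

Put the 4×4 matrix [u|v|w|z] into echelon form.
Reduction leaves 2 leading entries, giving rank 2.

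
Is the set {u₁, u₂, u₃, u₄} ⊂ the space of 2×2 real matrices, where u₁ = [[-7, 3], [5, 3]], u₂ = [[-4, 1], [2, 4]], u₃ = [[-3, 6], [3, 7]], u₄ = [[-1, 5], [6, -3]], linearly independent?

Write each element as a coordinate vector in ℝ⁴ using {E₁₁, E₁₂, E₂₁, E₂₂}.
Form the 4×4 matrix with these as columns; its determinant is -248.
A nonzero determinant means the columns are linearly independent.

linearly independent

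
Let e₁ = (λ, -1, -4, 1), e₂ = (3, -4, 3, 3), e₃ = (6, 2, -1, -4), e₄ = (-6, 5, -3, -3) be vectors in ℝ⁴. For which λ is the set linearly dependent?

Place the vectors as rows of a 4×4 matrix; dependence ⇔ determinant zero.
The determinant works out to -9*λ.
This vanishes exactly when λ = 0.

λ = 0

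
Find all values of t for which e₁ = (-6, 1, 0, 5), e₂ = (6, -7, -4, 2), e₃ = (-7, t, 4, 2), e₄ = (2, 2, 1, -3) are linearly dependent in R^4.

Place the vectors as rows of a 4×4 matrix; dependence ⇔ determinant zero.
The determinant works out to 135 - 10*t.
Setting this to zero gives t = 27/2.

t = 27/2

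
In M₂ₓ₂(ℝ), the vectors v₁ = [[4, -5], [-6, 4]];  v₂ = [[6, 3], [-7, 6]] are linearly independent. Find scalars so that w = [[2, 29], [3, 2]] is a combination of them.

Take coordinate vectors relative to {E₁₁, E₁₂, E₂₁, E₂₂}.
Set up the augmented matrix [v₁ | v₂ | w] and row-reduce.
Back-substitution yields (α₁, α₂) = (-4, 3).

w = -4v₁ + 3v₂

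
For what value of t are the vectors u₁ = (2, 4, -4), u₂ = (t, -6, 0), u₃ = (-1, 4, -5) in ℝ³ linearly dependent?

t = -21

The set is linearly dependent precisely when det[u₁; u₂; u₃] = 0.
Expanding, det = 4*t + 84.
This vanishes exactly when t = -21.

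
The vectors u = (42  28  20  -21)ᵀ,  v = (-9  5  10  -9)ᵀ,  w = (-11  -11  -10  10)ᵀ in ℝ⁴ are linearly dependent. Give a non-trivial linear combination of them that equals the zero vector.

u + v + 3w = 0

Set up α₁u + … + α₃w = 0 and solve the homogeneous system.
One solution (up to scaling) is (1, 1, 3).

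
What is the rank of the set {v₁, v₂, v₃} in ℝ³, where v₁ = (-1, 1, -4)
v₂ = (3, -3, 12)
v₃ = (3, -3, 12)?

Form the matrix with v₁, v₂, v₃ as columns and reduce.
Exactly 1 pivot survives; hence the rank is 1.

1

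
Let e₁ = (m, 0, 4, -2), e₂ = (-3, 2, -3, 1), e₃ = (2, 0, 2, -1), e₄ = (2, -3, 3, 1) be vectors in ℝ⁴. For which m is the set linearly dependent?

m = 4

Dependence holds iff the 4×4 matrix [e₁ e₂ e₃ e₄] is singular.
Expanding, det = 7*m - 28.
Solving 7*m - 28 = 0 yields m = 4.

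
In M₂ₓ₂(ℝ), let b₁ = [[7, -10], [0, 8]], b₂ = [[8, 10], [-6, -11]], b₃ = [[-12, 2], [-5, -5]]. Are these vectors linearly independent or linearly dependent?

Take coordinates with respect to the standard basis {E₁₁, E₁₂, E₂₁, E₂₂}.
Place the vectors as rows of a 3×4 matrix and reduce to echelon form.
The reduction yields 3 nonzero rows, so the rank is 3.
Since rank = 3 (the number of vectors), the set is linearly independent.

linearly independent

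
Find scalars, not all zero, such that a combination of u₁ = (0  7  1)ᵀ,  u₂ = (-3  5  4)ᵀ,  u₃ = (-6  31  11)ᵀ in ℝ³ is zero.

3u₁ + 2u₂ - u₃ = 0

Solve the homogeneous system with u₁, u₂, u₃ as columns by row-reducing the coefficient matrix.
A generator of the null space is (3, 2, -1).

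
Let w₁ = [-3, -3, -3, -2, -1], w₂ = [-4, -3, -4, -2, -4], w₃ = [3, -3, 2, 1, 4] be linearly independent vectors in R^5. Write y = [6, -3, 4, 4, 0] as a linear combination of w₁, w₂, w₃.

y = -4w₁ + 3w₂ + 2w₃

Write y = α₁w₁ + … + α₃w₃ and equate components.
Back-substitution yields (α₁, α₂, α₃) = (-4, 3, 2).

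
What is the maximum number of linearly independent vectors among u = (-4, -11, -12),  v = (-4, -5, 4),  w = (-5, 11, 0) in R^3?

3

Apply Gaussian elimination to the matrix whose rows are u, v, w.
Exactly 3 pivots survive; hence the rank is 3.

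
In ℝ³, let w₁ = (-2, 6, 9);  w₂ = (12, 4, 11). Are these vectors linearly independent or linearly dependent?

linearly independent

Row-reduce the matrix whose columns are w₁, w₂.
The reduction yields 2 nonzero rows, so the rank is 2.
Since rank = 2 (the number of vectors), the set is linearly independent.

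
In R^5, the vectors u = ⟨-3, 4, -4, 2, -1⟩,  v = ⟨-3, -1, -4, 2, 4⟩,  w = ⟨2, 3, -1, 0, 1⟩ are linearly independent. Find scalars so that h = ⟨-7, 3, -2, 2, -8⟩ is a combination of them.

Write h = c₁u + … + c₃w and equate components.
Row-reducing the augmented matrix gives the unique coefficients (c₁, c₂, c₃) = (2, -1, -2).

h = 2u - v - 2w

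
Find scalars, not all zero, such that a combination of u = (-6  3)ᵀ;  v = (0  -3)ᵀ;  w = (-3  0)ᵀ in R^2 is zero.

u + v - 2w = 0

Write the vectors as columns of a matrix and find a nonzero vector in its null space.
A generator of the null space is (1, 1, -2).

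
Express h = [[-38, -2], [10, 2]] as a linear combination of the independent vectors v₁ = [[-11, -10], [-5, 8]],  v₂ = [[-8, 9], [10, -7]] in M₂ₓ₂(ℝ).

Work in coordinates with respect to the standard basis {E₁₁, E₁₂, E₂₁, E₂₂}.
Write h = c₁v₁ + c₂v₂ and equate components.
Back-substitution yields (c₁, c₂) = (2, 2).

h = 2v₁ + 2v₂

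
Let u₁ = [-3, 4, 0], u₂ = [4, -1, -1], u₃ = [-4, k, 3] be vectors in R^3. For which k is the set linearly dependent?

k = -23/3

Place the vectors as rows of a 3×3 matrix; dependence ⇔ determinant zero.
Expanding, det = -3*k - 23.
Setting this to zero gives k = -23/3.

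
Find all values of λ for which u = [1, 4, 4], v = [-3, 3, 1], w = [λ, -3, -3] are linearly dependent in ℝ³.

λ = -3/4

The set is linearly dependent precisely when det[u; v; w] = 0.
Expanding, det = -8*λ - 6.
Setting this to zero gives λ = -3/4.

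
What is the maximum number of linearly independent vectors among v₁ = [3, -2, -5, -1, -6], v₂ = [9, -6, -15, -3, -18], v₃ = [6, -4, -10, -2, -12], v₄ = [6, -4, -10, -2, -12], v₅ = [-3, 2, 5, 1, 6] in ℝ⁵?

1

Form the matrix with v₁, v₂, v₃, v₄, v₅ as columns and reduce.
Reduction leaves 1 leading entry, giving rank 1.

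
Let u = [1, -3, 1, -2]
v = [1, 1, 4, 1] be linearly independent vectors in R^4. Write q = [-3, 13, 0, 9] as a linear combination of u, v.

q = -4u + v

Since u, v are independent, the coefficients expressing q are uniquely determined by a linear system.
The system has the unique solution (c₁, c₂) = (-4, 1).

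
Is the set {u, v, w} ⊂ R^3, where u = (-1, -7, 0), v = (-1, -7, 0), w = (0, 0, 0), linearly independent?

linearly dependent

One of the vectors is the zero vector, so the set is linearly dependent.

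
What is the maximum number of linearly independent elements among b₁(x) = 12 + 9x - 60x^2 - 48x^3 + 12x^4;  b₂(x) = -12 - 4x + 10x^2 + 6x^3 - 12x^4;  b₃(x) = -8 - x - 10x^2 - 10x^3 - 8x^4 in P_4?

Represent each element by its coordinate vector in ℝ⁵.
Put the 5×3 matrix [b₁|b₂|b₃] into echelon form.
Exactly 2 pivots survive; hence the rank is 2.

2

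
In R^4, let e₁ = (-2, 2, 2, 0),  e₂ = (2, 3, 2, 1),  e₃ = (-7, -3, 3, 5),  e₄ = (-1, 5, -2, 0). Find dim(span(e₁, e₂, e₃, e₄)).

dim = 4

Form the matrix with e₁, e₂, e₃, e₄ as columns and reduce.
There are 4 pivot columns, so rank = 4.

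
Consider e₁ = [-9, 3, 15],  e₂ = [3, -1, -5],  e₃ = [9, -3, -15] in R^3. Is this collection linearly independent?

linearly dependent

One vector is a scalar multiple of another, so the set is dependent.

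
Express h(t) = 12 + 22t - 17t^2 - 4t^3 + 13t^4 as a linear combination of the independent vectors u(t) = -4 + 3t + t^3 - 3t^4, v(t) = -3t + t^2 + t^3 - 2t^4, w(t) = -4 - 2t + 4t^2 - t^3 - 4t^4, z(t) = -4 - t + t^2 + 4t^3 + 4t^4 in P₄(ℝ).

h = u - 4v - 3w - z

Work in coordinates with respect to the standard basis {1, t, …, t^4}.
Solve the system with u, v, w, z as columns and h as the right-hand side.
Back-substitution yields (c₁, …, c₄) = (1, -4, -3, -1).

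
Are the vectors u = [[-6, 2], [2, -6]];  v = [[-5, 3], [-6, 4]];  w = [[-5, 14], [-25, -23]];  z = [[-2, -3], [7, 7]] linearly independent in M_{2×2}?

linearly dependent

Take coordinates with respect to the standard basis {E₁₁, E₁₂, E₂₁, E₂₂}.
Form the 4×4 matrix with these as columns; its determinant is 0.
A zero determinant means the columns are linearly dependent.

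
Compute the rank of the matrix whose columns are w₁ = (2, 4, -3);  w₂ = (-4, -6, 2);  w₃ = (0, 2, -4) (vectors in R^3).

Row-reduce the 3×3 matrix with these as rows.
The echelon form has 2 nonzero rows, so the rank is 2.

rank 2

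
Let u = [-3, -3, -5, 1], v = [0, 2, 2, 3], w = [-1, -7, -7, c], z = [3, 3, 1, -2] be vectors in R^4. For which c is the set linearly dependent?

c = -17/2

The set is linearly dependent precisely when det[u; v; w; z] = 0.
The determinant works out to -24*c - 204.
Solving -24*c - 204 = 0 yields c = -17/2.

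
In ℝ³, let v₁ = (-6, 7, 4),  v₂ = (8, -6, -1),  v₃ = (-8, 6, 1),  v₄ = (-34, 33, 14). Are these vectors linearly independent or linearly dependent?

There are 4 vectors in a 3-dimensional space, so they cannot be linearly independent.

linearly dependent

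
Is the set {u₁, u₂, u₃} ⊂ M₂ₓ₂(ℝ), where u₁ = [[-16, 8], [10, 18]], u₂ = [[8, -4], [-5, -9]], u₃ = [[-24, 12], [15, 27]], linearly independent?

linearly dependent

Take coordinates with respect to the standard basis {E₁₁, E₁₂, E₂₁, E₂₂}.
Place the vectors as rows of a 3×4 matrix and reduce to echelon form.
The reduction yields 1 nonzero row, so the rank is 1.
Since rank 1 < 3, the set is linearly dependent.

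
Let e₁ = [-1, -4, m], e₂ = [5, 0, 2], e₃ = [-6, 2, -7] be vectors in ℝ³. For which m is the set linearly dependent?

m = 44/5

Dependence holds iff the 3×3 matrix [e₁ e₂ e₃] is singular.
The determinant works out to 10*m - 88.
Setting this to zero gives m = 44/5.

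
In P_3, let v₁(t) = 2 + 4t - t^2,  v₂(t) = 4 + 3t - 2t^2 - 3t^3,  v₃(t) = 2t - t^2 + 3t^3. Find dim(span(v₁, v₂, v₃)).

Pass to coordinate vectors with respect to the basis {1, t, …, t^3}.
Apply Gaussian elimination to the matrix whose rows are v₁, v₂, v₃.
There are 3 pivot columns, so rank = 3.

3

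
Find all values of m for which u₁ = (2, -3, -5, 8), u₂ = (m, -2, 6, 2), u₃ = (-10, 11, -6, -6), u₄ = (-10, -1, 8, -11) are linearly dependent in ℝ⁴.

m = 52/3

Place the vectors as rows of a 4×4 matrix; dependence ⇔ determinant zero.
Expanding, det = 321*m - 5564.
Solving 321*m - 5564 = 0 yields m = 52/3.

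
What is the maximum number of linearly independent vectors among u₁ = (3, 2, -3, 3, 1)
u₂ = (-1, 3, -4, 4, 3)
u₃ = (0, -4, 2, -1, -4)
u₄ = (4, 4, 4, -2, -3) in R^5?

Put the 5×4 matrix [u₁|u₂|u₃|u₄] into echelon form.
There are 4 pivot columns, so rank = 4.

4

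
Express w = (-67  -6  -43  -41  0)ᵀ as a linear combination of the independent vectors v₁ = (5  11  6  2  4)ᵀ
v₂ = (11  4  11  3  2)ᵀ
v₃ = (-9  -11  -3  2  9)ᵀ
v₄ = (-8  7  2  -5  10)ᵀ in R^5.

w = -4v₁ - 3v₂ - 2v₃ + 4v₄

Solve the system with v₁, v₂, v₃, v₄ as columns and w as the right-hand side.
Row-reducing the augmented matrix gives the unique coefficients (c₁, …, c₄) = (-4, -3, -2, 4).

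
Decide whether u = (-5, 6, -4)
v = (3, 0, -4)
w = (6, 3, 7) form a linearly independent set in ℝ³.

linearly independent

The matrix [u|v|w] has determinant -366.
A nonzero determinant means the columns are linearly independent.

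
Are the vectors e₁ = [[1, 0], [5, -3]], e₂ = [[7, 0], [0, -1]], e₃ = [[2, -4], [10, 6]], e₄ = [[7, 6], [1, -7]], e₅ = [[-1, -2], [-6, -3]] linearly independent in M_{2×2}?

linearly dependent

Write each element as a coordinate vector in ℝ⁴ using {E₁₁, E₁₂, E₂₁, E₂₂}.
There are 5 vectors in a 4-dimensional space, so they cannot be linearly independent.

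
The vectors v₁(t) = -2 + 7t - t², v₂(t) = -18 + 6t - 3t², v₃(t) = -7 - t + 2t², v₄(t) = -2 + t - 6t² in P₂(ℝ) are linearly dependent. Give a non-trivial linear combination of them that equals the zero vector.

v₁ - v₂ + 2v₃ + v₄ = 0

Write each element as a vector in ℝ³ using {1, t, t²}.
Solve the homogeneous system with v₁, v₂, v₃, v₄ as columns by row-reducing the coefficient matrix.
One solution (up to scaling) is (1, -1, 2, 1).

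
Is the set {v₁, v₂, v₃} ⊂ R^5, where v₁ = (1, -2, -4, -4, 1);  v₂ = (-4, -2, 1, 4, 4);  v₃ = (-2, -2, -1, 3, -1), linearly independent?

linearly independent

Row-reduce the matrix whose columns are v₁, v₂, v₃.
The reduction yields 3 nonzero rows, so the rank is 3.
Since rank = 3 (the number of vectors), the set is linearly independent.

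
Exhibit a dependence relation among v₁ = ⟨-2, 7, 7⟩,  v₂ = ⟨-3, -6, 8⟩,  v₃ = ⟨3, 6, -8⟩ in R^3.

v₂ + v₃ = 0

Set up α₁v₁ + … + α₃v₃ = 0 and solve the homogeneous system.
The free variable yields coefficients (0, 1, 1) (any nonzero multiple also works).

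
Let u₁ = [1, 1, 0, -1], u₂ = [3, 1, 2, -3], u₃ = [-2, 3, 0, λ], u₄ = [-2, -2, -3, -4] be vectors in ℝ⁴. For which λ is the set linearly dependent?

λ = 12

The vectors are dependent exactly when the determinant of the matrix with rows u₁, u₂, u₃, u₄ vanishes.
Expanding, det = 72 - 6*λ.
Solving 72 - 6*λ = 0 yields λ = 12.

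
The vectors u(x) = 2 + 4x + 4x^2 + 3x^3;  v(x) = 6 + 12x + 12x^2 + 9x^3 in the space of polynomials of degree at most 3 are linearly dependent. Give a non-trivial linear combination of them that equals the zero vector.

Write each element as a vector in ℝ⁴ using {1, x, …, x^3}.
Solve the homogeneous system with u, v as columns by row-reducing the coefficient matrix.
The free variable yields coefficients (3, -1) (any nonzero multiple also works).

3u - v = 0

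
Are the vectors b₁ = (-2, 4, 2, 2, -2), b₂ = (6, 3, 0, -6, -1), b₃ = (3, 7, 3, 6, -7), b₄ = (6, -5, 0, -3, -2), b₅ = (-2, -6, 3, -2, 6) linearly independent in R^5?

The matrix [b₁|b₂|b₃|b₄|b₅] has determinant 6204.
A nonzero determinant means the columns are linearly independent.

linearly independent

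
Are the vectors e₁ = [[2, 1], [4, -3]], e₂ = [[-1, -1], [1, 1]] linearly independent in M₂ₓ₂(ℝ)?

linearly independent

Write each element as a coordinate vector in ℝ⁴ using {E₁₁, E₁₂, E₂₁, E₂₂}.
Row-reduce the matrix whose columns are e₁, e₂.
The reduction yields 2 nonzero rows, so the rank is 2.
Since rank = 2 (the number of vectors), the set is linearly independent.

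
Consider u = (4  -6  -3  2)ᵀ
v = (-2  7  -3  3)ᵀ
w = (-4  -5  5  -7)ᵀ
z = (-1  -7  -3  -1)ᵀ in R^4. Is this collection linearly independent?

Place the vectors as rows of a 4×4 matrix and reduce to echelon form.
The reduction yields 4 nonzero rows, so the rank is 4.
Since rank = 4 (the number of vectors), the set is linearly independent.

linearly independent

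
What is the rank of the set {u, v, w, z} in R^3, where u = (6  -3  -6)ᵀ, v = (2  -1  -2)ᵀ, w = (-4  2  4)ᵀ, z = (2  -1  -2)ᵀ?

rank 1

Row-reduce the 4×3 matrix with these as rows.
The echelon form has 1 nonzero row, so the rank is 1.
(With 4 elements in a 3-dimensional space the rank is at most 3.)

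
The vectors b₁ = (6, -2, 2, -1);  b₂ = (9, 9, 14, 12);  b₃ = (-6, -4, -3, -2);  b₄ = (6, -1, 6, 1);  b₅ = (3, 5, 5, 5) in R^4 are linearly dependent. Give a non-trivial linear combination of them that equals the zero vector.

Write the vectors as columns of a matrix and find a nonzero vector in its null space.
The free variable yields coefficients (1, -1, 1, 0, 3) (any nonzero multiple also works).

b₁ - b₂ + b₃ + 3b₅ = 0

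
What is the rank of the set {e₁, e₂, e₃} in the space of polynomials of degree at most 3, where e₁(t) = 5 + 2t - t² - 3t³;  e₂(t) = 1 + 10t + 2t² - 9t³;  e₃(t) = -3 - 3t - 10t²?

3

Represent each element by its coordinate vector in ℝ⁴.
Form the matrix with e₁, e₂, e₃ as columns and reduce.
Exactly 3 pivots survive; hence the rank is 3.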